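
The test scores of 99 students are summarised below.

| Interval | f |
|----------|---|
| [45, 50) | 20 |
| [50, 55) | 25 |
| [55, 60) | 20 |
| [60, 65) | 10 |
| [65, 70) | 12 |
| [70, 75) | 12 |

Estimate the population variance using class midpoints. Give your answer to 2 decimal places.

Midpoints: 47.5, 52.5, 57.5, 62.5, 67.5, 72.5
n = 99, Σfm = 5717.5, mean = 57.7525
Σfm² = 336968.75
Σf(m − x̄)² = Σfm² − (Σfm)²/n = 336968.75 − 5717.5²/99 = 6768.6869
Population variance = 6768.6869 / 99 = 68.3706

68.37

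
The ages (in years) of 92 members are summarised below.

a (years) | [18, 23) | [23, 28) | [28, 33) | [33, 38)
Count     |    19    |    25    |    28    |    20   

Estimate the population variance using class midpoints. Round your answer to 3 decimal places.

Midpoints: 20.5, 25.5, 30.5, 35.5
n = 92, Σfm = 2591, mean = 28.1630
Σfm² = 75493
Σf(m − x̄)² = Σfm² − (Σfm)²/n = 75493 − 2591²/92 = 2522.5543
Population variance = 2522.5543 / 92 = 27.4191

27.419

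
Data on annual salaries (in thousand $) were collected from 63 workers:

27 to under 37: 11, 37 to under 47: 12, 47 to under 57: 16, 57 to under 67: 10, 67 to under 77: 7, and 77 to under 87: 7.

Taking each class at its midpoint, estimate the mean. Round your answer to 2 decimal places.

53.75

Midpoints: 32, 42, 52, 62, 72, 82
Σfm = 11×32 + 12×42 + 16×52 + 10×62 + 7×72 + 7×82 = 3386
n = Σf = 63
Mean = 3386 / 63 = 53.7460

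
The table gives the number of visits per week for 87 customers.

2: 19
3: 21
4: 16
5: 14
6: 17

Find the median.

Cumulative frequencies: 19, 40, 56, 70, 87
n = 87, so the median is the value in position (n+1)/2 = 44.
Position 44 falls at value 4.

4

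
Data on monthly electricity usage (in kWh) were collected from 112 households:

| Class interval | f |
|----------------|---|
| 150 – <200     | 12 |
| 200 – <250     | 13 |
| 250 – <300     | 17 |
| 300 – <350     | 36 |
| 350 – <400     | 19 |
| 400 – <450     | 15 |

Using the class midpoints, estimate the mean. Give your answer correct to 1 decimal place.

Midpoints: 175, 225, 275, 325, 375, 425
Σfm = 12×175 + 13×225 + 17×275 + 36×325 + 19×375 + 15×425 = 34900
n = Σf = 112
Mean = 34900 / 112 = 311.6071

311.6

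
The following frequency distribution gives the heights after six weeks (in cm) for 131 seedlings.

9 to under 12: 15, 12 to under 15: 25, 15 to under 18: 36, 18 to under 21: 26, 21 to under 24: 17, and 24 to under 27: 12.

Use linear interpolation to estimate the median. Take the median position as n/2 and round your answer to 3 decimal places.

17.125

Cumulative frequencies: 15, 40, 76, 102, 119, 131
n = 131; position = n/2 = 65.5.
This falls in the class 15 to under 18: L = 15, F = 40, f = 36, h = 3.
Median ≈ 15 + ((65.5 − 40) / 36) × 3 = 17.1250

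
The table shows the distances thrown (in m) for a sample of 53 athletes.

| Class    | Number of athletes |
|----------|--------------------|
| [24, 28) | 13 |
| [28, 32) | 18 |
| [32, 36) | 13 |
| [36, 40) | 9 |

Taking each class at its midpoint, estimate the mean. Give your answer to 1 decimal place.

31.4

Midpoints: 26, 30, 34, 38
Σfm = 13×26 + 18×30 + 13×34 + 9×38 = 1662
n = Σf = 53
Mean = 1662 / 53 = 31.3585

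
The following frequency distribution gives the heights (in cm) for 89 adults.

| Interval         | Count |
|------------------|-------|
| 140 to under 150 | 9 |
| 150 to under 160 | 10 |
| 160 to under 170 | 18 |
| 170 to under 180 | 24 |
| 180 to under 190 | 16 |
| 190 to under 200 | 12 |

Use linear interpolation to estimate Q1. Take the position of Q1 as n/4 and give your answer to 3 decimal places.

Cumulative frequencies: 9, 19, 37, 61, 77, 89
n = 89; position = n/4 = 22.25.
This falls in the class 160 to under 170: L = 160, F = 19, f = 18, h = 10.
Lower quartile ≈ 160 + ((22.25 − 19) / 18) × 10 = 161.8056

161.806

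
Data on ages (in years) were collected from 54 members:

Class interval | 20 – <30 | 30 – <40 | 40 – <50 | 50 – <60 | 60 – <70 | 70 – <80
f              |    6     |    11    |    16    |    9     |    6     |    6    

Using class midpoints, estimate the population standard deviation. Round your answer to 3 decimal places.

14.736

Midpoints: 25, 35, 45, 55, 65, 75
n = 54, Σfm = 2590, mean = 47.9630
Σfm² = 135950
Σf(m − x̄)² = Σfm² − (Σfm)²/n = 135950 − 2590²/54 = 11725.9259
Population variance = 11725.9259 / 54 = 217.1468
Standard deviation = √217.1468 = 14.7359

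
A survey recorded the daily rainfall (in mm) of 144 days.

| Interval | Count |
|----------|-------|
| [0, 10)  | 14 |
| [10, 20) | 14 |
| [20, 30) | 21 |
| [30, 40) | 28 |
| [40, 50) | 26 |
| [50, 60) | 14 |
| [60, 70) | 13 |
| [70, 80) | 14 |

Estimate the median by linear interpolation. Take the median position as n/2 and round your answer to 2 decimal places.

38.21

Cumulative frequencies: 14, 28, 49, 77, 103, 117, 130, 144
n = 144; position = n/2 = 72.
This falls in the class [30, 40): L = 30, F = 49, f = 28, h = 10.
Median ≈ 30 + ((72 − 49) / 28) × 10 = 38.2143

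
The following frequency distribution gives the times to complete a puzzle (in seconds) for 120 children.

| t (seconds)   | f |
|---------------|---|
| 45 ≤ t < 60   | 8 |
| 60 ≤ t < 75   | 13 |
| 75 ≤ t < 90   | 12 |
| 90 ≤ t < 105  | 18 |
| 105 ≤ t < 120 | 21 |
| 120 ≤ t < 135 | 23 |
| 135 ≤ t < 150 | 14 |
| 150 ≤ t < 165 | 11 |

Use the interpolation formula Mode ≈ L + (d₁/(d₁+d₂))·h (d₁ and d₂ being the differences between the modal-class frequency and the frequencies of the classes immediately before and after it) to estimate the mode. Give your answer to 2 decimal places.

122.73

Modal class: 120 ≤ t < 135 (highest frequency 23).
d₁ = 23 − 21 = 2, d₂ = 23 − 14 = 9
Mode ≈ 120 + (2/(2+9)) × 15 = 120 + 2.7273 = 122.7273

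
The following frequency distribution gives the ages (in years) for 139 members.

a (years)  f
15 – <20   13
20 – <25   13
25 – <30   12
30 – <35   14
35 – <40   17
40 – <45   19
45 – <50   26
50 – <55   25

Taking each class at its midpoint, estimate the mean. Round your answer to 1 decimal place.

38.1

Midpoints: 17.5, 22.5, 27.5, 32.5, 37.5, 42.5, 47.5, 52.5
Σfm = 13×17.5 + 13×22.5 + 12×27.5 + 14×32.5 + 17×37.5 + 19×42.5 + 26×47.5 + 25×52.5 = 5297.5
n = Σf = 139
Mean = 5297.5 / 139 = 38.1115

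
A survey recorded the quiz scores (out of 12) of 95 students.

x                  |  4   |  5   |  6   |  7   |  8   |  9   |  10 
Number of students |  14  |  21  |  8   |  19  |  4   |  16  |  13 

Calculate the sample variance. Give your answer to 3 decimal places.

4.255

Values: 4, 5, 6, 7, 8, 9, 10
n = 95, Σfx = 648, mean = 6.8211
Σfx² = 4820
Σf(x − x̄)² = Σfx² − (Σfx)²/n = 4820 − 648²/95 = 399.9579
Sample variance = 399.9579 / 94 = 4.2549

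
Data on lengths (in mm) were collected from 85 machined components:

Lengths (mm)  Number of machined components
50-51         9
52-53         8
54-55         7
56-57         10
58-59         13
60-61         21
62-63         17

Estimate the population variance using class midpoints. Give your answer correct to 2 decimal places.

15.68

Midpoints: 50.5, 52.5, 54.5, 56.5, 58.5, 60.5, 62.5
n = 85, Σfm = 4914.5, mean = 57.8176
Σfm² = 285477.25
Σf(m − x̄)² = Σfm² − (Σfm)²/n = 285477.25 − 4914.5²/85 = 1332.4235
Population variance = 1332.4235 / 85 = 15.6756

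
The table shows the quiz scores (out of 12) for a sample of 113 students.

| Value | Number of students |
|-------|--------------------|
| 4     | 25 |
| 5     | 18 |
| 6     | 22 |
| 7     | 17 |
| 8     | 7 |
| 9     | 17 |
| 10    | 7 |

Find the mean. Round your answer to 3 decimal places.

6.372

Values: 4, 5, 6, 7, 8, 9, 10
Σfx = 25×4 + 18×5 + 22×6 + 17×7 + 7×8 + 17×9 + 7×10 = 720
n = Σf = 113
Mean = 720 / 113 = 6.3717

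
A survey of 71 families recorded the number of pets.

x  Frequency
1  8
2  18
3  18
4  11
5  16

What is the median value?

3

Cumulative frequencies: 8, 26, 44, 55, 71
n = 71, so the median is the value in position (n+1)/2 = 36.
Position 36 falls at value 3.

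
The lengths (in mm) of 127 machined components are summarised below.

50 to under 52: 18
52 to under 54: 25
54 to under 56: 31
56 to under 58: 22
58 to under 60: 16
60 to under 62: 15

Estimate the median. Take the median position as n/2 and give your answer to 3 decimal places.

55.323

Cumulative frequencies: 18, 43, 74, 96, 112, 127
n = 127; position = n/2 = 63.5.
This falls in the class 54 to under 56: L = 54, F = 43, f = 31, h = 2.
Median ≈ 54 + ((63.5 − 43) / 31) × 2 = 55.3226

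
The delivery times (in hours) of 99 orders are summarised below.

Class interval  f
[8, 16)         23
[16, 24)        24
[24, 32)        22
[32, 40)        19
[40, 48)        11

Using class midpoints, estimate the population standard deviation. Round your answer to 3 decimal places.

10.499

Midpoints: 12, 20, 28, 36, 44
n = 99, Σfm = 2540, mean = 25.6566
Σfm² = 76080
Σf(m − x̄)² = Σfm² − (Σfm)²/n = 76080 − 2540²/99 = 10912.3232
Population variance = 10912.3232 / 99 = 110.2255
Standard deviation = √110.2255 = 10.4988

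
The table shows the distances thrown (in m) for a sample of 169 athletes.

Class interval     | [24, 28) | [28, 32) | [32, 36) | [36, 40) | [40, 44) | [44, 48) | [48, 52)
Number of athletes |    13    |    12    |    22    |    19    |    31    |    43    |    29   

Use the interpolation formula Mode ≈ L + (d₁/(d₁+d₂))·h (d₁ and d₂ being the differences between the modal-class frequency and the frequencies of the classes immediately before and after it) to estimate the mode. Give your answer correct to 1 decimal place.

45.8

Modal class: [44, 48) (highest frequency 43).
d₁ = 43 − 31 = 12, d₂ = 43 − 29 = 14
Mode ≈ 44 + (12/(12+14)) × 4 = 44 + 1.8462 = 45.8462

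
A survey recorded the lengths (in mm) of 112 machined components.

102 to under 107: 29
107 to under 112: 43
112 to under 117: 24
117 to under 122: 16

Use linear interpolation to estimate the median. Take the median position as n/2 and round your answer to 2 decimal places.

Cumulative frequencies: 29, 72, 96, 112
n = 112; position = n/2 = 56.
This falls in the class 107 to under 112: L = 107, F = 29, f = 43, h = 5.
Median ≈ 107 + ((56 − 29) / 43) × 5 = 110.1395

110.14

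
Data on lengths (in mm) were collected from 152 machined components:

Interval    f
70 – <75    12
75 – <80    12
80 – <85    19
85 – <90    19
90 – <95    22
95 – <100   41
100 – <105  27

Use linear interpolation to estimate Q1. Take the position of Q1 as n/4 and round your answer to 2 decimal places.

83.68

Cumulative frequencies: 12, 24, 43, 62, 84, 125, 152
n = 152; position = n/4 = 38.
This falls in the class 80 – <85: L = 80, F = 24, f = 19, h = 5.
Lower quartile ≈ 80 + ((38 − 24) / 19) × 5 = 83.6842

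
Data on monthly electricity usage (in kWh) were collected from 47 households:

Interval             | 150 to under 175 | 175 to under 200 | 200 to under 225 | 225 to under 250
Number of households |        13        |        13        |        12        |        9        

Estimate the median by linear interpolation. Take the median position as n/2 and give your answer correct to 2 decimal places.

Cumulative frequencies: 13, 26, 38, 47
n = 47; position = n/2 = 23.5.
This falls in the class 175 to under 200: L = 175, F = 13, f = 13, h = 25.
Median ≈ 175 + ((23.5 − 13) / 13) × 25 = 195.1923

195.19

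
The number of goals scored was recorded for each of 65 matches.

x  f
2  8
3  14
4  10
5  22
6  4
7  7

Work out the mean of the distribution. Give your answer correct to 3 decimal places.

Values: 2, 3, 4, 5, 6, 7
Σfx = 8×2 + 14×3 + 10×4 + 22×5 + 4×6 + 7×7 = 281
n = Σf = 65
Mean = 281 / 65 = 4.3231

4.323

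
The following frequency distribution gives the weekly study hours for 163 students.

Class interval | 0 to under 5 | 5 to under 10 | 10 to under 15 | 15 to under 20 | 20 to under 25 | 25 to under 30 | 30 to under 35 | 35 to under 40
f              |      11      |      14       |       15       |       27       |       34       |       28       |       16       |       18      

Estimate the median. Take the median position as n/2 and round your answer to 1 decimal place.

Cumulative frequencies: 11, 25, 40, 67, 101, 129, 145, 163
n = 163; position = n/2 = 81.5.
This falls in the class 20 to under 25: L = 20, F = 67, f = 34, h = 5.
Median ≈ 20 + ((81.5 − 67) / 34) × 5 = 22.1324

22.1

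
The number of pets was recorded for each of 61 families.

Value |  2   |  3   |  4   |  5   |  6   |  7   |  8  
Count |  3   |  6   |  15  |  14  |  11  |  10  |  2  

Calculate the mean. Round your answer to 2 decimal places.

5.02

Values: 2, 3, 4, 5, 6, 7, 8
Σfx = 3×2 + 6×3 + 15×4 + 14×5 + 11×6 + 10×7 + 2×8 = 306
n = Σf = 61
Mean = 306 / 61 = 5.0164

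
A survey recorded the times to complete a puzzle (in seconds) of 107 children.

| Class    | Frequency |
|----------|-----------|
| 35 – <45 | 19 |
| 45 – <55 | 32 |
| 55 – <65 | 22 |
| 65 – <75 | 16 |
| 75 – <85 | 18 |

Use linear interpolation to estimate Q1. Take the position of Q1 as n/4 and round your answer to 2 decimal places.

Cumulative frequencies: 19, 51, 73, 89, 107
n = 107; position = n/4 = 26.75.
This falls in the class 45 – <55: L = 45, F = 19, f = 32, h = 10.
Lower quartile ≈ 45 + ((26.75 − 19) / 32) × 10 = 47.4219

47.42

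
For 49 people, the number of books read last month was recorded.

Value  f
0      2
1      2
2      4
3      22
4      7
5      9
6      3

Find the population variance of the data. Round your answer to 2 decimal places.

1.87

Values: 0, 1, 2, 3, 4, 5, 6
n = 49, Σfx = 167, mean = 3.4082
Σfx² = 661
Σf(x − x̄)² = Σfx² − (Σfx)²/n = 661 − 167²/49 = 91.8367
Population variance = 91.8367 / 49 = 1.8742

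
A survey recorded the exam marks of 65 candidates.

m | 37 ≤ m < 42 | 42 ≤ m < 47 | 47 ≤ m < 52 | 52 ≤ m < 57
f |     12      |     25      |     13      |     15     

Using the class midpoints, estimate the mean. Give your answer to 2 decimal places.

Midpoints: 39.5, 44.5, 49.5, 54.5
Σfm = 12×39.5 + 25×44.5 + 13×49.5 + 15×54.5 = 3047.5
n = Σf = 65
Mean = 3047.5 / 65 = 46.8846

46.88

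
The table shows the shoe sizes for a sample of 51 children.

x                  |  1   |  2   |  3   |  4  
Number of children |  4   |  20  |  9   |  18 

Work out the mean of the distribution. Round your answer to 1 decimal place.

Values: 1, 2, 3, 4
Σfx = 4×1 + 20×2 + 9×3 + 18×4 = 143
n = Σf = 51
Mean = 143 / 51 = 2.8039

2.8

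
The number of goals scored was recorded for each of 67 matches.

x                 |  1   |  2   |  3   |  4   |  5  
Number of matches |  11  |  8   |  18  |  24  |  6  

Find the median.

3

Cumulative frequencies: 11, 19, 37, 61, 67
n = 67, so the median is the value in position (n+1)/2 = 34.
Position 34 falls at value 3.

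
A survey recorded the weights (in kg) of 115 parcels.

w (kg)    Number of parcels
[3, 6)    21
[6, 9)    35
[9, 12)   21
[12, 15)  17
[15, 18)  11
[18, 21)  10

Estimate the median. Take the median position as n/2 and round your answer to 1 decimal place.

Cumulative frequencies: 21, 56, 77, 94, 105, 115
n = 115; position = n/2 = 57.5.
This falls in the class [9, 12): L = 9, F = 56, f = 21, h = 3.
Median ≈ 9 + ((57.5 − 56) / 21) × 3 = 9.2143

9.2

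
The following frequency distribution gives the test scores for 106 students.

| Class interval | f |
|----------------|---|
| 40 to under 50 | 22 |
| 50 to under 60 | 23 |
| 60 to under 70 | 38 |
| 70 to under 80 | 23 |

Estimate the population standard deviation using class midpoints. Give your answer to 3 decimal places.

Midpoints: 45, 55, 65, 75
n = 106, Σfm = 6450, mean = 60.8491
Σfm² = 404050
Σf(m − x̄)² = Σfm² − (Σfm)²/n = 404050 − 6450²/106 = 11573.5849
Population variance = 11573.5849 / 106 = 109.1848
Standard deviation = √109.1848 = 10.4492

10.449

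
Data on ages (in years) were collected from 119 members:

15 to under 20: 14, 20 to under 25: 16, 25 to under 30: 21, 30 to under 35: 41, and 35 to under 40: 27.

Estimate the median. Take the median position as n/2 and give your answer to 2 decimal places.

31.04

Cumulative frequencies: 14, 30, 51, 92, 119
n = 119; position = n/2 = 59.5.
This falls in the class 30 to under 35: L = 30, F = 51, f = 41, h = 5.
Median ≈ 30 + ((59.5 − 51) / 41) × 5 = 31.0366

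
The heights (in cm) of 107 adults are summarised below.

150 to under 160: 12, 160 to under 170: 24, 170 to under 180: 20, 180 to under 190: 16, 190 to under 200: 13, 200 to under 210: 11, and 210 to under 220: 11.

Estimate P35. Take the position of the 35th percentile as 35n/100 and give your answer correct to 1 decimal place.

Cumulative frequencies: 12, 36, 56, 72, 85, 96, 107
n = 107; position = 35n/100 = 37.45.
This falls in the class 170 to under 180: L = 170, F = 36, f = 20, h = 10.
35th percentile ≈ 170 + ((37.45 − 36) / 20) × 10 = 170.7250

170.7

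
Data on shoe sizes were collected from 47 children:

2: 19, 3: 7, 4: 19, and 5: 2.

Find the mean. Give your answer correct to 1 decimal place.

3.1

Values: 2, 3, 4, 5
Σfx = 19×2 + 7×3 + 19×4 + 2×5 = 145
n = Σf = 47
Mean = 145 / 47 = 3.0851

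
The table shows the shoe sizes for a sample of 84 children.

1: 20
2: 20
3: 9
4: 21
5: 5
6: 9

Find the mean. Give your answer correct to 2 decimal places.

Values: 1, 2, 3, 4, 5, 6
Σfx = 20×1 + 20×2 + 9×3 + 21×4 + 5×5 + 9×6 = 250
n = Σf = 84
Mean = 250 / 84 = 2.9762

2.98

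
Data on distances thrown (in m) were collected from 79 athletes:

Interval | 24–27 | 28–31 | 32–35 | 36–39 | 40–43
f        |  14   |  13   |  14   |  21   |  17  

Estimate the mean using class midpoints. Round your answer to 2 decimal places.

34.21

Midpoints: 25.5, 29.5, 33.5, 37.5, 41.5
Σfm = 14×25.5 + 13×29.5 + 14×33.5 + 21×37.5 + 17×41.5 = 2702.5
n = Σf = 79
Mean = 2702.5 / 79 = 34.2089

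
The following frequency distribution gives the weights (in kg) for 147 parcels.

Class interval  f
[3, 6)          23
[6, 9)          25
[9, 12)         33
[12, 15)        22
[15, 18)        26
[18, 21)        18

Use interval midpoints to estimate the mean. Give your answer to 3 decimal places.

Midpoints: 4.5, 7.5, 10.5, 13.5, 16.5, 19.5
Σfm = 23×4.5 + 25×7.5 + 33×10.5 + 22×13.5 + 26×16.5 + 18×19.5 = 1714.5
n = Σf = 147
Mean = 1714.5 / 147 = 11.6633

11.663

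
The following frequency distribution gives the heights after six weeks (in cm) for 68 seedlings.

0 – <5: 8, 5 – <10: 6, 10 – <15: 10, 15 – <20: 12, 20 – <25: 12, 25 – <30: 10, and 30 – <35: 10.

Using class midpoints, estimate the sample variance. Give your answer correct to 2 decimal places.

91.13

Midpoints: 2.5, 7.5, 12.5, 17.5, 22.5, 27.5, 32.5
n = 68, Σfm = 1270, mean = 18.6765
Σfm² = 29825
Σf(m − x̄)² = Σfm² − (Σfm)²/n = 29825 − 1270²/68 = 6105.8824
Sample variance = 6105.8824 / 67 = 91.1326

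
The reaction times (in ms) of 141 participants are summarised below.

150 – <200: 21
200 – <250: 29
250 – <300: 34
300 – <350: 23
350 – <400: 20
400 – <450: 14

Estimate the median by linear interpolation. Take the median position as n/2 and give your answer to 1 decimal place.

Cumulative frequencies: 21, 50, 84, 107, 127, 141
n = 141; position = n/2 = 70.5.
This falls in the class 250 – <300: L = 250, F = 50, f = 34, h = 50.
Median ≈ 250 + ((70.5 − 50) / 34) × 50 = 280.1471

280.1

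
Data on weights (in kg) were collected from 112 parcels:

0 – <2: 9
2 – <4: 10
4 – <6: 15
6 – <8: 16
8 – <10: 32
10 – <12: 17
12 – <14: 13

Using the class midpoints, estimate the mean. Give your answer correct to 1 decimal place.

7.8

Midpoints: 1, 3, 5, 7, 9, 11, 13
Σfm = 9×1 + 10×3 + 15×5 + 16×7 + 32×9 + 17×11 + 13×13 = 870
n = Σf = 112
Mean = 870 / 112 = 7.7679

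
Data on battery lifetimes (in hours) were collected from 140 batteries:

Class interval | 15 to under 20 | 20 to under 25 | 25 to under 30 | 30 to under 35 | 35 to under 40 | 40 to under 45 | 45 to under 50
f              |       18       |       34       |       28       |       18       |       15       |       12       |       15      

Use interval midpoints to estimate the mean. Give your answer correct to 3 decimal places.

Midpoints: 17.5, 22.5, 27.5, 32.5, 37.5, 42.5, 47.5
Σfm = 18×17.5 + 34×22.5 + 28×27.5 + 18×32.5 + 15×37.5 + 12×42.5 + 15×47.5 = 4220
n = Σf = 140
Mean = 4220 / 140 = 30.1429

30.143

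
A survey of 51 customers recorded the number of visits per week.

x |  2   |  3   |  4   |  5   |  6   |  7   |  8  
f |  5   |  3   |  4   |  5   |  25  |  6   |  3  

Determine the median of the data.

Cumulative frequencies: 5, 8, 12, 17, 42, 48, 51
n = 51, so the median is the value in position (n+1)/2 = 26.
Position 26 falls at value 6.

6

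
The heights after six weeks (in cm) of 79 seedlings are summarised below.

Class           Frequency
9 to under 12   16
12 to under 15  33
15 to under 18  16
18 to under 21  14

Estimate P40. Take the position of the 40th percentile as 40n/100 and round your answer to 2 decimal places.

13.42

Cumulative frequencies: 16, 49, 65, 79
n = 79; position = 40n/100 = 31.6.
This falls in the class 12 to under 15: L = 12, F = 16, f = 33, h = 3.
40th percentile ≈ 12 + ((31.6 − 16) / 33) × 3 = 13.4182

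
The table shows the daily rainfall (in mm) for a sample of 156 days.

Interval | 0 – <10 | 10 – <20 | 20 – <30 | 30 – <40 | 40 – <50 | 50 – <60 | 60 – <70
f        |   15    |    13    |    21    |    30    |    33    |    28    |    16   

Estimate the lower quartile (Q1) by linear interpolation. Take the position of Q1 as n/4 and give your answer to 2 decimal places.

Cumulative frequencies: 15, 28, 49, 79, 112, 140, 156
n = 156; position = n/4 = 39.
This falls in the class 20 – <30: L = 20, F = 28, f = 21, h = 10.
Lower quartile ≈ 20 + ((39 − 28) / 21) × 10 = 25.2381

25.24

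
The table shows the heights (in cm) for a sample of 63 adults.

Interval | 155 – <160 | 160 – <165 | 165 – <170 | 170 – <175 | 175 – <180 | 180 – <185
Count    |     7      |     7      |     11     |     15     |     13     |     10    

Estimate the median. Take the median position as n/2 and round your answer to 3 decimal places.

Cumulative frequencies: 7, 14, 25, 40, 53, 63
n = 63; position = n/2 = 31.5.
This falls in the class 170 – <175: L = 170, F = 25, f = 15, h = 5.
Median ≈ 170 + ((31.5 − 25) / 15) × 5 = 172.1667

172.167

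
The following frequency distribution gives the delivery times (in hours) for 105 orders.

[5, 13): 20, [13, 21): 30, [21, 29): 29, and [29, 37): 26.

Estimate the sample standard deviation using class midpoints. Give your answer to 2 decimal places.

8.51

Midpoints: 9, 17, 25, 33
n = 105, Σfm = 2273, mean = 21.6476
Σfm² = 56729
Σf(m − x̄)² = Σfm² − (Σfm)²/n = 56729 − 2273²/105 = 7523.9619
Sample variance = 7523.9619 / 104 = 72.3458
Standard deviation = √72.3458 = 8.5056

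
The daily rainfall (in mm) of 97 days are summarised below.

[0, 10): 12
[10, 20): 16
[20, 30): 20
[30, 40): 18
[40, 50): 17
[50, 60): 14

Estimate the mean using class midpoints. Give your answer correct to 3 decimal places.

30.567

Midpoints: 5, 15, 25, 35, 45, 55
Σfm = 12×5 + 16×15 + 20×25 + 18×35 + 17×45 + 14×55 = 2965
n = Σf = 97
Mean = 2965 / 97 = 30.5670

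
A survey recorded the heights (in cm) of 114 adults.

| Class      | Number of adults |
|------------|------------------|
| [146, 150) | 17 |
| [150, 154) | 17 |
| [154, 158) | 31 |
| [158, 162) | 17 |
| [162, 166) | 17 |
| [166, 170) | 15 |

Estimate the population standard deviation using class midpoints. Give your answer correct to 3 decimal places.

Midpoints: 148, 152, 156, 160, 164, 168
n = 114, Σfm = 17964, mean = 157.5789
Σfm² = 2835344
Σf(m − x̄)² = Σfm² − (Σfm)²/n = 2835344 − 17964²/114 = 4595.7895
Population variance = 4595.7895 / 114 = 40.3139
Standard deviation = √40.3139 = 6.3493

6.349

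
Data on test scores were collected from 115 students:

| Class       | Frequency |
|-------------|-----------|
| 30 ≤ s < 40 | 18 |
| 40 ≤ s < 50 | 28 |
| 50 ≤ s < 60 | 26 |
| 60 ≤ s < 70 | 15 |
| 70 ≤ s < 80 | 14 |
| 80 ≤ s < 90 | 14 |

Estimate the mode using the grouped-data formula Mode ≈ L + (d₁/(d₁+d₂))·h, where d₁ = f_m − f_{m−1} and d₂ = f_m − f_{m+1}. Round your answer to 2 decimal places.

48.33

Modal class: 40 ≤ s < 50 (highest frequency 28).
d₁ = 28 − 18 = 10, d₂ = 28 − 26 = 2
Mode ≈ 40 + (10/(10+2)) × 10 = 40 + 8.3333 = 48.3333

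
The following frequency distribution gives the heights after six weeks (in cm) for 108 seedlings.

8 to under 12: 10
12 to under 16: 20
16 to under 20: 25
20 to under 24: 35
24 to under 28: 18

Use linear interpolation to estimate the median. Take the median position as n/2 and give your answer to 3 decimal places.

Cumulative frequencies: 10, 30, 55, 90, 108
n = 108; position = n/2 = 54.
This falls in the class 16 to under 20: L = 16, F = 30, f = 25, h = 4.
Median ≈ 16 + ((54 − 30) / 25) × 4 = 19.8400

19.840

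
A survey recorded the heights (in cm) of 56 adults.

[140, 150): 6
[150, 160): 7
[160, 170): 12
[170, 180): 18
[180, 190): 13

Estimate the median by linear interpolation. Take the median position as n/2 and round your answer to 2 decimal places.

171.67

Cumulative frequencies: 6, 13, 25, 43, 56
n = 56; position = n/2 = 28.
This falls in the class [170, 180): L = 170, F = 25, f = 18, h = 10.
Median ≈ 170 + ((28 − 25) / 18) × 10 = 171.6667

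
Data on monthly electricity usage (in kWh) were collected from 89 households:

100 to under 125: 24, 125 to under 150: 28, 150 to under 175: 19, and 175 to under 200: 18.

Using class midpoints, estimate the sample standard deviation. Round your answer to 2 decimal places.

Midpoints: 112.5, 137.5, 162.5, 187.5
n = 89, Σfm = 13012.5, mean = 146.2079
Σfm² = 1967656.25
Σf(m − x̄)² = Σfm² − (Σfm)²/n = 1967656.25 − 13012.5²/89 = 65126.4045
Sample variance = 65126.4045 / 88 = 740.0728
Standard deviation = √740.0728 = 27.2043

27.20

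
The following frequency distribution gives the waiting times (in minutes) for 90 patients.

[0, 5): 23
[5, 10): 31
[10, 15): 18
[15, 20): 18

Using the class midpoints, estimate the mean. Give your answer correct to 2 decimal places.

Midpoints: 2.5, 7.5, 12.5, 17.5
Σfm = 23×2.5 + 31×7.5 + 18×12.5 + 18×17.5 = 830
n = Σf = 90
Mean = 830 / 90 = 9.2222

9.22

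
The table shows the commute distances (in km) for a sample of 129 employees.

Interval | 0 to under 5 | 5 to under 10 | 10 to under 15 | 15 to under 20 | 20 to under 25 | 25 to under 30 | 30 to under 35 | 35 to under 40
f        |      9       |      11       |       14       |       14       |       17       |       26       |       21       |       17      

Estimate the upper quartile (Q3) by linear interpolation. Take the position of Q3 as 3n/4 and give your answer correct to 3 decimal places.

Cumulative frequencies: 9, 20, 34, 48, 65, 91, 112, 129
n = 129; position = 3n/4 = 96.75.
This falls in the class 30 to under 35: L = 30, F = 91, f = 21, h = 5.
Upper quartile ≈ 30 + ((96.75 − 91) / 21) × 5 = 31.3690

31.369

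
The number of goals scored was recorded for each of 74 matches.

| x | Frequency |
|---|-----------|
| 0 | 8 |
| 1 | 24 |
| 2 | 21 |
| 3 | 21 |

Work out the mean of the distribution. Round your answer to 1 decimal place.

Values: 0, 1, 2, 3
Σfx = 8×0 + 24×1 + 21×2 + 21×3 = 129
n = Σf = 74
Mean = 129 / 74 = 1.7432

1.7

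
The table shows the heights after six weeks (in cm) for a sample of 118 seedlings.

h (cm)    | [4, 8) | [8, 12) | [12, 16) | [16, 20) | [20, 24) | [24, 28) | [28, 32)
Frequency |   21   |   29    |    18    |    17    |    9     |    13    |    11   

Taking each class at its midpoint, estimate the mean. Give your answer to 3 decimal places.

Midpoints: 6, 10, 14, 18, 22, 26, 30
Σfm = 21×6 + 29×10 + 18×14 + 17×18 + 9×22 + 13×26 + 11×30 = 1840
n = Σf = 118
Mean = 1840 / 118 = 15.5932

15.593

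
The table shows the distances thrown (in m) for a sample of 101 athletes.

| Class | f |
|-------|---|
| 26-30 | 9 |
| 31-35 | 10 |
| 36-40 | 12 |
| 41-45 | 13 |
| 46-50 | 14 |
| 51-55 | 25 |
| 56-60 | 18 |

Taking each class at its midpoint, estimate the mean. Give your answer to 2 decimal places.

45.92

Midpoints: 28, 33, 38, 43, 48, 53, 58
Σfm = 9×28 + 10×33 + 12×38 + 13×43 + 14×48 + 25×53 + 18×58 = 4638
n = Σf = 101
Mean = 4638 / 101 = 45.9208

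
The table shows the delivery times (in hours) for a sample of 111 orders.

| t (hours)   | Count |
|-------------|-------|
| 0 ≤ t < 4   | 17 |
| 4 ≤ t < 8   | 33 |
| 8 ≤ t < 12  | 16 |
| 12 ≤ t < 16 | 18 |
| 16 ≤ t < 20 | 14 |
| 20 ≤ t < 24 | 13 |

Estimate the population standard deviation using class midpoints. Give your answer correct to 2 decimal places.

6.46

Midpoints: 2, 6, 10, 14, 18, 22
n = 111, Σfm = 1182, mean = 10.6486
Σfm² = 17212
Σf(m − x̄)² = Σfm² − (Σfm)²/n = 17212 − 1182²/111 = 4625.2973
Population variance = 4625.2973 / 111 = 41.6693
Standard deviation = √41.6693 = 6.4552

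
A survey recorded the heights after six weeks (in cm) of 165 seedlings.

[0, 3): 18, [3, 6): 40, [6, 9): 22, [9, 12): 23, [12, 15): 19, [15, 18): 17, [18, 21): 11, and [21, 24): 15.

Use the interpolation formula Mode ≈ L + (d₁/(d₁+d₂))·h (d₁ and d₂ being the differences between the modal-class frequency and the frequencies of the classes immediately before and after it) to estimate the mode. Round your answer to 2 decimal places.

4.65

Modal class: [3, 6) (highest frequency 40).
d₁ = 40 − 18 = 22, d₂ = 40 − 22 = 18
Mode ≈ 3 + (22/(22+18)) × 3 = 3 + 1.6500 = 4.6500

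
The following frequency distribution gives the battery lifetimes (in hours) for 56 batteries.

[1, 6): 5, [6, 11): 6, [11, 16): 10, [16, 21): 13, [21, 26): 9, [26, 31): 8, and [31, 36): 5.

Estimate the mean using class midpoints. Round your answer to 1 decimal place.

18.8

Midpoints: 3.5, 8.5, 13.5, 18.5, 23.5, 28.5, 33.5
Σfm = 5×3.5 + 6×8.5 + 10×13.5 + 13×18.5 + 9×23.5 + 8×28.5 + 5×33.5 = 1051
n = Σf = 56
Mean = 1051 / 56 = 18.7679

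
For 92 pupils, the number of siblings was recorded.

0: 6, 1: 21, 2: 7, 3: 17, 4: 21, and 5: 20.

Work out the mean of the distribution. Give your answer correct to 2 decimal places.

2.93

Values: 0, 1, 2, 3, 4, 5
Σfx = 6×0 + 21×1 + 7×2 + 17×3 + 21×4 + 20×5 = 270
n = Σf = 92
Mean = 270 / 92 = 2.9348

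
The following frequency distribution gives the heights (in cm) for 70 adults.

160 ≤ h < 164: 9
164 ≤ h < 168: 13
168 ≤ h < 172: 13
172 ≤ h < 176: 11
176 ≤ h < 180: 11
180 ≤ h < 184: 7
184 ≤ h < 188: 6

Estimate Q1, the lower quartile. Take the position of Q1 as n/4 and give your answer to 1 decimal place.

166.6

Cumulative frequencies: 9, 22, 35, 46, 57, 64, 70
n = 70; position = n/4 = 17.5.
This falls in the class 164 ≤ h < 168: L = 164, F = 9, f = 13, h = 4.
Lower quartile ≈ 164 + ((17.5 − 9) / 13) × 4 = 166.6154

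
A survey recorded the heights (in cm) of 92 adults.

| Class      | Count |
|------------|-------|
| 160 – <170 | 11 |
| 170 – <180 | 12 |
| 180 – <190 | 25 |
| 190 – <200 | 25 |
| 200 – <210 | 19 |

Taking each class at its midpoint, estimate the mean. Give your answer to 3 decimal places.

188.152

Midpoints: 165, 175, 185, 195, 205
Σfm = 11×165 + 12×175 + 25×185 + 25×195 + 19×205 = 17310
n = Σf = 92
Mean = 17310 / 92 = 188.1522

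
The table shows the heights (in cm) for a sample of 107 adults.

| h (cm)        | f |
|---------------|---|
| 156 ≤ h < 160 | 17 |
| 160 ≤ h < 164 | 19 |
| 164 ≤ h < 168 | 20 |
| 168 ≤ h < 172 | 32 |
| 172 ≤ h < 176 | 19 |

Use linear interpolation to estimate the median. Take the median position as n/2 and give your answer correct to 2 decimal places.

Cumulative frequencies: 17, 36, 56, 88, 107
n = 107; position = n/2 = 53.5.
This falls in the class 164 ≤ h < 168: L = 164, F = 36, f = 20, h = 4.
Median ≈ 164 + ((53.5 − 36) / 20) × 4 = 167.5000

167.50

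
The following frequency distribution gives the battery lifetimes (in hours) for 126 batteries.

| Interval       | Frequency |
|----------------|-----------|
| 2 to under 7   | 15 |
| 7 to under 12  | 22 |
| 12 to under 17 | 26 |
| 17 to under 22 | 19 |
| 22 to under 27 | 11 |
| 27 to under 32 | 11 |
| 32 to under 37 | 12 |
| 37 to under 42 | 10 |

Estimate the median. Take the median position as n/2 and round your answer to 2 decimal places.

17.00

Cumulative frequencies: 15, 37, 63, 82, 93, 104, 116, 126
n = 126; position = n/2 = 63.
This falls in the class 12 to under 17: L = 12, F = 37, f = 26, h = 5.
Median ≈ 12 + ((63 − 37) / 26) × 5 = 17.0000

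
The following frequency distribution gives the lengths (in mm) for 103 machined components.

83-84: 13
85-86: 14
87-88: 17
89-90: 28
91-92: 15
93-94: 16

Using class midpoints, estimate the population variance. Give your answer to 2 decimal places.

9.93

Midpoints: 83.5, 85.5, 87.5, 89.5, 91.5, 93.5
n = 103, Σfm = 9144.5, mean = 88.7816
Σfm² = 812885.75
Σf(m − x̄)² = Σfm² − (Σfm)²/n = 812885.75 − 9144.5²/103 = 1022.8350
Population variance = 1022.8350 / 103 = 9.9304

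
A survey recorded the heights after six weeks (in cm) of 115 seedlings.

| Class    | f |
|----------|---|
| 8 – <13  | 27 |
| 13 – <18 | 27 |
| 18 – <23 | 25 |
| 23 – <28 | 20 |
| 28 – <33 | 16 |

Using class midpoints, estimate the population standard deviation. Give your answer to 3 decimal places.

Midpoints: 10.5, 15.5, 20.5, 25.5, 30.5
n = 115, Σfm = 2212.5, mean = 19.2391
Σfm² = 47858.75
Σf(m − x̄)² = Σfm² − (Σfm)²/n = 47858.75 − 2212.5²/115 = 5292.1739
Population variance = 5292.1739 / 115 = 46.0189
Standard deviation = √46.0189 = 6.7837

6.784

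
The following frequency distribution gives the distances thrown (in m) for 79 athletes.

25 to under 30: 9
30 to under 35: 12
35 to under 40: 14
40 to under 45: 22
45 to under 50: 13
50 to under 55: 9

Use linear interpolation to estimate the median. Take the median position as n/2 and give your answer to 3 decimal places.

Cumulative frequencies: 9, 21, 35, 57, 70, 79
n = 79; position = n/2 = 39.5.
This falls in the class 40 to under 45: L = 40, F = 35, f = 22, h = 5.
Median ≈ 40 + ((39.5 − 35) / 22) × 5 = 41.0227

41.023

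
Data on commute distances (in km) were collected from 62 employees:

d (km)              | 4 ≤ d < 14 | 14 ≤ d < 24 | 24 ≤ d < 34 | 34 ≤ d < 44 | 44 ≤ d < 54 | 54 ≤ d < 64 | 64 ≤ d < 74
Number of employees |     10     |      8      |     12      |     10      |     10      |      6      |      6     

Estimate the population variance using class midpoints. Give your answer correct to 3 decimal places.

Midpoints: 9, 19, 29, 39, 49, 59, 69
n = 62, Σfm = 2238, mean = 36.0968
Σfm² = 102462
Σf(m − x̄)² = Σfm² − (Σfm)²/n = 102462 − 2238²/62 = 21677.4194
Population variance = 21677.4194 / 62 = 349.6358

349.636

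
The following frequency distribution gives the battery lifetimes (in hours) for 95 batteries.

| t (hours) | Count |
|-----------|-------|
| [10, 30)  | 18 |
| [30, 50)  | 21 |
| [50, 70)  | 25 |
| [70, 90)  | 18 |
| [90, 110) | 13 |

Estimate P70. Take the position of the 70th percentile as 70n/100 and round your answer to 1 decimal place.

Cumulative frequencies: 18, 39, 64, 82, 95
n = 95; position = 70n/100 = 66.5.
This falls in the class [70, 90): L = 70, F = 64, f = 18, h = 20.
70th percentile ≈ 70 + ((66.5 − 64) / 18) × 20 = 72.7778

72.8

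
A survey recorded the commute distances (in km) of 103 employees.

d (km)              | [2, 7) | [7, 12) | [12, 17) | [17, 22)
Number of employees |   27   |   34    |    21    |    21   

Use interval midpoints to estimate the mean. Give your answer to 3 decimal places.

Midpoints: 4.5, 9.5, 14.5, 19.5
Σfm = 27×4.5 + 34×9.5 + 21×14.5 + 21×19.5 = 1158.5
n = Σf = 103
Mean = 1158.5 / 103 = 11.2476

11.248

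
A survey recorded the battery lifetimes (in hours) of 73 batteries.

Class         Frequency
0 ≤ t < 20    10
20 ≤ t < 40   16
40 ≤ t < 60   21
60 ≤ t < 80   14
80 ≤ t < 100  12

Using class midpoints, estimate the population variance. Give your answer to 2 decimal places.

Midpoints: 10, 30, 50, 70, 90
n = 73, Σfm = 3690, mean = 50.5479
Σfm² = 233700
Σf(m − x̄)² = Σfm² − (Σfm)²/n = 233700 − 3690²/73 = 47178.0822
Population variance = 47178.0822 / 73 = 646.2751

646.28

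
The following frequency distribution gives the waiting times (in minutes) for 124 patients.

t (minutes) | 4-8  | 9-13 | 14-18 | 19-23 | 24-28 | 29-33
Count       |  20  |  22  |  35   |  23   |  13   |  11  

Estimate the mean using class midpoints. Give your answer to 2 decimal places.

16.81

Midpoints: 6, 11, 16, 21, 26, 31
Σfm = 20×6 + 22×11 + 35×16 + 23×21 + 13×26 + 11×31 = 2084
n = Σf = 124
Mean = 2084 / 124 = 16.8065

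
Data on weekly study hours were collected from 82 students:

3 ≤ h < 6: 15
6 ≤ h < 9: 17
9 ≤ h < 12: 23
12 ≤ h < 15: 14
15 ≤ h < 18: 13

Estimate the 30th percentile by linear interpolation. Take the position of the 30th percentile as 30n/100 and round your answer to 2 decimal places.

7.69

Cumulative frequencies: 15, 32, 55, 69, 82
n = 82; position = 30n/100 = 24.6.
This falls in the class 6 ≤ h < 9: L = 6, F = 15, f = 17, h = 3.
30th percentile ≈ 6 + ((24.6 − 15) / 17) × 3 = 7.6941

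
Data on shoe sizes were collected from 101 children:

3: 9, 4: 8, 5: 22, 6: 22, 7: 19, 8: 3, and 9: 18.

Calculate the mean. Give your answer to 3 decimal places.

6.139

Values: 3, 4, 5, 6, 7, 8, 9
Σfx = 9×3 + 8×4 + 22×5 + 22×6 + 19×7 + 3×8 + 18×9 = 620
n = Σf = 101
Mean = 620 / 101 = 6.1386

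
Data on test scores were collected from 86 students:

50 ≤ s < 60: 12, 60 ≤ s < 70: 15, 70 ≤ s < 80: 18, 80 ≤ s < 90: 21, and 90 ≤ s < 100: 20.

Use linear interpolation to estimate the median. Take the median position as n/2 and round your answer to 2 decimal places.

78.89

Cumulative frequencies: 12, 27, 45, 66, 86
n = 86; position = n/2 = 43.
This falls in the class 70 ≤ s < 80: L = 70, F = 27, f = 18, h = 10.
Median ≈ 70 + ((43 − 27) / 18) × 10 = 78.8889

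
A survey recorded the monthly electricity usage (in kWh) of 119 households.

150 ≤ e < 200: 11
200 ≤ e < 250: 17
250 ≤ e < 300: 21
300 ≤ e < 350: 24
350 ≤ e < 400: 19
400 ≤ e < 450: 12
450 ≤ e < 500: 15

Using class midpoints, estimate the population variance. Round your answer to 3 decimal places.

8193.277

Midpoints: 175, 225, 275, 325, 375, 425, 475
n = 119, Σfm = 38675, mean = 325.0000
Σfm² = 13544375
Σf(m − x̄)² = Σfm² − (Σfm)²/n = 13544375 − 38675²/119 = 975000.0000
Population variance = 975000.0000 / 119 = 8193.2773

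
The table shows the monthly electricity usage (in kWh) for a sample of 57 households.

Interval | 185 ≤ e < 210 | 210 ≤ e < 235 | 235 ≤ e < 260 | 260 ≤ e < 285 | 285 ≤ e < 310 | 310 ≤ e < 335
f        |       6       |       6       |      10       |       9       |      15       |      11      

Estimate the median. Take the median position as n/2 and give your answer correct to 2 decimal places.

278.06

Cumulative frequencies: 6, 12, 22, 31, 46, 57
n = 57; position = n/2 = 28.5.
This falls in the class 260 ≤ e < 285: L = 260, F = 22, f = 9, h = 25.
Median ≈ 260 + ((28.5 − 22) / 9) × 25 = 278.0556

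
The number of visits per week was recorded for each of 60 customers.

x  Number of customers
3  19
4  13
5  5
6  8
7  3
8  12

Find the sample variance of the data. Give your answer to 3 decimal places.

Values: 3, 4, 5, 6, 7, 8
n = 60, Σfx = 299, mean = 4.9833
Σfx² = 1707
Σf(x − x̄)² = Σfx² − (Σfx)²/n = 1707 − 299²/60 = 216.9833
Sample variance = 216.9833 / 59 = 3.6777

3.678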